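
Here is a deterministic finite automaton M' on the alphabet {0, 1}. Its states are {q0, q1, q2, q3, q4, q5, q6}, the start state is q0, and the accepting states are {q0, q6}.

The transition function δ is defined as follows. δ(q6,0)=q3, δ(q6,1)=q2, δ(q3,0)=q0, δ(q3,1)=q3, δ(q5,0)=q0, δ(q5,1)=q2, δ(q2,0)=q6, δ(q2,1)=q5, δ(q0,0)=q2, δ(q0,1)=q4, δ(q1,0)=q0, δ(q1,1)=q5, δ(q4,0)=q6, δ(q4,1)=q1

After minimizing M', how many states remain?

Every state is reachable, so we keep all 7.
P0 = {q0,q6} | {q1,q2,q3,q4,q5}.
Stable partition: {q0,q6} | {q1,q2,q3,q4,q5} — 2 equivalence classes.

2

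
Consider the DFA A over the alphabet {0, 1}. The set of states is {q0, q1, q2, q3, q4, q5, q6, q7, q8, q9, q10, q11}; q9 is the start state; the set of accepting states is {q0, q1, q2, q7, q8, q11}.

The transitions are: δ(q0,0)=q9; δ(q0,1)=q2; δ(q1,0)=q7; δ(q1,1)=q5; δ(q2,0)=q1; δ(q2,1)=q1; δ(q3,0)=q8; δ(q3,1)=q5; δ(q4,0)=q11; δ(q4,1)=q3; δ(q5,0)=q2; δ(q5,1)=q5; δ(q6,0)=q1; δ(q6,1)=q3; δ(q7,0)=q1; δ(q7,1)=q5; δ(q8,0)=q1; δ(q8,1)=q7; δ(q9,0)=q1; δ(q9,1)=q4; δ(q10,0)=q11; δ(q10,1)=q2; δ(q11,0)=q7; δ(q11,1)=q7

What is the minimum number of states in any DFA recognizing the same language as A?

4

First remove the unreachable states {q0,q6,q10}; 9 states remain.
P0 = {q1,q2,q7,q8,q11} | {q3,q4,q5,q9}.
Split {q1,q2,q7,q8,q11} by δ(·,1) → {q2,q8,q11} and {q1,q7}.
Refine {q3,q4,q5,q9} on symbol 0: members go to different blocks, giving {q3,q4,q5} and {q9}.
The partition is now stable with 4 blocks: {q2,q8,q11} | {q3,q4,q5} | {q1,q7} | {q9}.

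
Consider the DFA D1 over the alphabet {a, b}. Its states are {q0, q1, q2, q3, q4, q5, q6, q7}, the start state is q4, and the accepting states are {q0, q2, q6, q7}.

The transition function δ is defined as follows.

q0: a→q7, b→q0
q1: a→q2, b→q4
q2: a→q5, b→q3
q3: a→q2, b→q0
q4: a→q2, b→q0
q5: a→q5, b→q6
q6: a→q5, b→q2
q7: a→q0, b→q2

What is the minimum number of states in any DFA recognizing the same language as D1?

6

Reachable states from the start: {q0,q2,q3,q4,q5,q6,q7}. Unreachable: {q1} — drop them.
Start with accepting vs non-accepting: {q0,q2,q6,q7} | {q3,q4,q5}.
On input a, block {q0,q2,q6,q7} splits into {q0,q7} and {q2,q6}.
On input b, block {q0,q7} splits into {q0} and {q7}.
Refine {q3,q4,q5} on symbol a: members go to different blocks, giving {q3,q4} and {q5}.
On input b, block {q2,q6} splits into {q2} and {q6}.
The partition is now stable with 6 blocks: {q0} | {q3,q4} | {q2} | {q7} | {q5} | {q6}.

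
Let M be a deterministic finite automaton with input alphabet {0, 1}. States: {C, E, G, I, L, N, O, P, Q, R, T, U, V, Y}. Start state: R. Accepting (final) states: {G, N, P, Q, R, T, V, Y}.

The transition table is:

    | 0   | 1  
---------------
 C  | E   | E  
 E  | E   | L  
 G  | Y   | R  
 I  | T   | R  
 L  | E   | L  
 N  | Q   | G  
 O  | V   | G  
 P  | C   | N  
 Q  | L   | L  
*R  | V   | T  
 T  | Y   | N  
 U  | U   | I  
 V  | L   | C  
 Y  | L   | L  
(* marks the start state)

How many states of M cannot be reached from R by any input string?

4

BFS from R reaches {C, E, G, L, N, Q, R, T, V, Y}; the 4 state(s) I, O, P, U are never visited.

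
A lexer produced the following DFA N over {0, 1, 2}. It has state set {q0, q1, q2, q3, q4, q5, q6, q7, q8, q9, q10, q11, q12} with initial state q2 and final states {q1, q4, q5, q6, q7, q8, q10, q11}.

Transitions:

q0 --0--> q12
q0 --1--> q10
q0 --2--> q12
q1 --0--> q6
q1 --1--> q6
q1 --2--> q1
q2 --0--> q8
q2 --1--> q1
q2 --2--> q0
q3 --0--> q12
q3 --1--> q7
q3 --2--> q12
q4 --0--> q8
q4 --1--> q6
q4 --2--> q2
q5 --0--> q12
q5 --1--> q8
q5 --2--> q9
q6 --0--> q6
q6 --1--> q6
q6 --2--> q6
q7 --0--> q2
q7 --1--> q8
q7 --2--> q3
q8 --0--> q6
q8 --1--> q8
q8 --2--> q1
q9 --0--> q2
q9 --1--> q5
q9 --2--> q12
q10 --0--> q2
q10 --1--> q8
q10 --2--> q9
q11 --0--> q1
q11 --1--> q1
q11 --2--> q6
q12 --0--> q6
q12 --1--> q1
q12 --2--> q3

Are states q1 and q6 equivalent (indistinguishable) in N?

Yes

First remove the unreachable states {q4,q11}; 11 states remain.
Initial partition by acceptance: {q1,q5,q6,q7,q8,q10} | {q0,q2,q3,q9,q12}.
Refine {q1,q5,q6,q7,q8,q10} on symbol 0: members go to different blocks, giving {q1,q6,q8} and {q5,q7,q10}.
On input 0, block {q0,q2,q3,q9,q12} splits into {q0,q3,q9} and {q2,q12}.
Stable partition: {q1,q6,q8} | {q0,q3,q9} | {q5,q7,q10} | {q2,q12} — 4 equivalence classes.
q1 and q6 lie in the same block of the stable partition, so they are equivalent — no string distinguishes them.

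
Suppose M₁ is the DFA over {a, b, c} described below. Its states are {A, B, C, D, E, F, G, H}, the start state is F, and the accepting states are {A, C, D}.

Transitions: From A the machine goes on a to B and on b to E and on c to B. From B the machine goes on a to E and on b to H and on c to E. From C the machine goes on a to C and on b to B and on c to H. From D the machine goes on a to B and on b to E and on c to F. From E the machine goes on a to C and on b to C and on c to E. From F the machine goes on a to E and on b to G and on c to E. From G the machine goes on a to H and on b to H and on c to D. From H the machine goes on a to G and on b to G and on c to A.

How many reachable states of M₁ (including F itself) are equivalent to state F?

2

P0 = {A,C,D} | {B,E,F,G,H}.
On input a, block {A,C,D} splits into {A,D} and {C}.
Split {B,E,F,G,H} by δ(·,a) → {B,F,G,H} and {E}.
Split {B,F,G,H} by δ(·,a) → {B,F} and {G,H}.
The partition is now stable with 5 blocks: {A,D} | {B,F} | {C} | {E} | {G,H}.
State F belongs to the block {B,F}, which has 2 states.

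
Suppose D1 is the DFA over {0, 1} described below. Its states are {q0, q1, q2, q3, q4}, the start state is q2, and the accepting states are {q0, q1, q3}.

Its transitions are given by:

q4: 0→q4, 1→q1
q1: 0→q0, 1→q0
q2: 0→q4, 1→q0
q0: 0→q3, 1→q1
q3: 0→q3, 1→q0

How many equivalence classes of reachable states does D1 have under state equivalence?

All states are reachable from the start state.
P0 = {q0,q1,q3} | {q2,q4}.
The partition is now stable with 2 blocks: {q0,q1,q3} | {q2,q4}.

2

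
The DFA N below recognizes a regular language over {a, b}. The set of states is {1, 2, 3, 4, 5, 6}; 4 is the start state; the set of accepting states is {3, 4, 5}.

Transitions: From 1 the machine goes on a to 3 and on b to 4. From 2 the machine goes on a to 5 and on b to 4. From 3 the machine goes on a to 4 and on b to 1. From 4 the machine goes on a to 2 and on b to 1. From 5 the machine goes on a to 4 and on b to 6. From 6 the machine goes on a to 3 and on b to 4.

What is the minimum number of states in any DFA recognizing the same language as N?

3

P0 = {3,4,5} | {1,2,6}.
Refine {3,4,5} on symbol a: members go to different blocks, giving {3,5} and {4}.
The partition is now stable with 3 blocks: {3,5} | {1,2,6} | {4}.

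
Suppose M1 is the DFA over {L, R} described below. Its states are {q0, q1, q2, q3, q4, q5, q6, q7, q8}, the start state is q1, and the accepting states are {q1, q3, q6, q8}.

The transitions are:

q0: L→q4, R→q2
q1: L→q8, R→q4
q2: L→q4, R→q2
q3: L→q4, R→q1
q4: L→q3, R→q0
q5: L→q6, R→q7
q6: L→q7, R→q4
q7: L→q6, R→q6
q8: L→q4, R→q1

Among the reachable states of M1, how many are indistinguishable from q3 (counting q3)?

2

First remove the unreachable states {q5,q6,q7}; 6 states remain.
P0 = {q1,q3,q8} | {q0,q2,q4}.
Refine {q1,q3,q8} on symbol L: members go to different blocks, giving {q3,q8} and {q1}.
Split {q0,q2,q4} by δ(·,L) → {q0,q2} and {q4}.
No further refinement is possible. Final partition (4 blocks): {q3,q8} | {q0,q2} | {q1} | {q4}.
State q3 belongs to the block {q3,q8}, which has 2 states.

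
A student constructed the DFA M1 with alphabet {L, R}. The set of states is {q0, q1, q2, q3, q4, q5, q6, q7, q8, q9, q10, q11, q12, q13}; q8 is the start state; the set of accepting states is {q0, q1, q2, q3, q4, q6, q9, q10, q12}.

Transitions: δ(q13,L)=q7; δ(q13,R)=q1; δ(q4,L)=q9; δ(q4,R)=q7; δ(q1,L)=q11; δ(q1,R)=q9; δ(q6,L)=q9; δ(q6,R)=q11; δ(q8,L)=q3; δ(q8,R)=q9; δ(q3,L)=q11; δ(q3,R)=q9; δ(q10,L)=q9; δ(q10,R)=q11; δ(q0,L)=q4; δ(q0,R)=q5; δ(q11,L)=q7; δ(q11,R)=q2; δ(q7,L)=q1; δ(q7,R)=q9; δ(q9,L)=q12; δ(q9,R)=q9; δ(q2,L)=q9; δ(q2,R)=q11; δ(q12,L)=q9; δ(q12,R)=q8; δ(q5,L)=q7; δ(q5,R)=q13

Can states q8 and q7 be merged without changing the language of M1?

Yes

First remove the unreachable states {q0,q4,q5,q6,q10,q13}; 8 states remain.
Start with accepting vs non-accepting: {q1,q2,q3,q9,q12} | {q7,q8,q11}.
Split {q1,q2,q3,q9,q12} by δ(·,L) → {q2,q9,q12} and {q1,q3}.
On input R, block {q2,q9,q12} splits into {q2,q12} and {q9}.
On input L, block {q7,q8,q11} splits into {q7,q8} and {q11}.
Split {q2,q12} by δ(·,R) → {q2} and {q12}.
No further refinement is possible. Final partition (6 blocks): {q2} | {q7,q8} | {q1,q3} | {q9} | {q11} | {q12}.
q8 and q7 lie in the same block of the stable partition, so they are equivalent — no string distinguishes them.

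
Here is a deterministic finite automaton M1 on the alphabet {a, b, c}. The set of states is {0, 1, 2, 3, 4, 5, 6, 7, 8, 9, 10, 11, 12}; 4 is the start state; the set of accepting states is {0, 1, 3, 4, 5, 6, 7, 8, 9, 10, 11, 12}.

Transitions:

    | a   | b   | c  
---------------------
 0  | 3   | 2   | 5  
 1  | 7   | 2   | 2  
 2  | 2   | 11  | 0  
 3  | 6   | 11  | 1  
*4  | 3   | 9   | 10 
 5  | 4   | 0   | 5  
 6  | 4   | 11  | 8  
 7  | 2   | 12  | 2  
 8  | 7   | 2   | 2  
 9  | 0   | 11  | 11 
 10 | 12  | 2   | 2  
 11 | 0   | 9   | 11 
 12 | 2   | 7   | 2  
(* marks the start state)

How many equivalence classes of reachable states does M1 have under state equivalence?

Every state is reachable, so we keep all 13.
Initial partition by acceptance: {0,1,3,4,5,6,7,8,9,10,11,12} | {2}.
On input a, block {0,1,3,4,5,6,7,8,9,10,11,12} splits into {0,1,3,4,5,6,8,9,10,11} and {7,12}.
Refine {0,1,3,4,5,6,8,9,10,11} on symbol a: members go to different blocks, giving {0,3,4,5,6,9,11} and {1,8,10}.
On input b, block {0,3,4,5,6,9,11} splits into {3,4,5,6,9,11} and {0}.
Split {3,4,5,6,9,11} by δ(·,a) → {3,4,5,6} and {9,11}.
Split {3,4,5,6} by δ(·,b) → {3,4,6} and {5}.
Stable partition: {3,4,6} | {2} | {7,12} | {1,8,10} | {0} | {9,11} | {5} — 7 equivalence classes.

7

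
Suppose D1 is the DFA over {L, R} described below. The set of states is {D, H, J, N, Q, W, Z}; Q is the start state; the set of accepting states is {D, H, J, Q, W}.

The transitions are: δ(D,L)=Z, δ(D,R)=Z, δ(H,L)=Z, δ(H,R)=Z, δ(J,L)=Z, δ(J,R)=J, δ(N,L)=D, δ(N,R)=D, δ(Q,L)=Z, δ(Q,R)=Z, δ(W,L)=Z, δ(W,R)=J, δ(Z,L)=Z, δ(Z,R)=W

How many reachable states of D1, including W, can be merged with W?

First remove the unreachable states {D,H,N}; 4 states remain.
P0 = {J,Q,W} | {Z}.
On input R, block {J,Q,W} splits into {J,W} and {Q}.
No further refinement is possible. Final partition (3 blocks): {J,W} | {Z} | {Q}.
The equivalence class containing W is {J,W}, of size 2.

2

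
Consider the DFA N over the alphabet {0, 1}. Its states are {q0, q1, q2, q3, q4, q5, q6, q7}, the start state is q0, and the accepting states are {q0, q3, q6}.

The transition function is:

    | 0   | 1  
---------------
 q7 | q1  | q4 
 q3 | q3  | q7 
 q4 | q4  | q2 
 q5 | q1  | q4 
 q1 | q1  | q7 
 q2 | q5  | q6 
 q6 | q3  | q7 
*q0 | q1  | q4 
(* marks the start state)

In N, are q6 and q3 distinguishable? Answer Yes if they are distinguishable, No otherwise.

Start with accepting vs non-accepting: {q0,q3,q6} | {q1,q2,q4,q5,q7}.
Refine {q0,q3,q6} on symbol 0: members go to different blocks, giving {q3,q6} and {q0}.
Split {q1,q2,q4,q5,q7} by δ(·,1) → {q1,q4,q5,q7} and {q2}.
Split {q1,q4,q5,q7} by δ(·,1) → {q1,q5,q7} and {q4}.
Split {q1,q5,q7} by δ(·,1) → {q5,q7} and {q1}.
No further refinement is possible. Final partition (6 blocks): {q3,q6} | {q5,q7} | {q0} | {q2} | {q4} | {q1}.
q6 and q3 lie in the same block of the stable partition, so they are equivalent — no string distinguishes them.

No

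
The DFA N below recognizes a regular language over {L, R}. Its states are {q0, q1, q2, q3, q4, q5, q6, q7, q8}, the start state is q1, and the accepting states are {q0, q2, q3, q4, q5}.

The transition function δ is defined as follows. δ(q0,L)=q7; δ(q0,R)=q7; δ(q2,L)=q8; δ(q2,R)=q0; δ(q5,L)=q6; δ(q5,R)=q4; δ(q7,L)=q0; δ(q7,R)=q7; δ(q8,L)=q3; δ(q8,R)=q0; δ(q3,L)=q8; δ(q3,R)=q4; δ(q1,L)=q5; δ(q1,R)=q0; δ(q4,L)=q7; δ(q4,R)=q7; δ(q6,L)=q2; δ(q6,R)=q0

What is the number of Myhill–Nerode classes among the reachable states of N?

4

All states are reachable from the start state.
Start with accepting vs non-accepting: {q0,q2,q3,q4,q5} | {q1,q6,q7,q8}.
Refine {q0,q2,q3,q4,q5} on symbol R: members go to different blocks, giving {q2,q3,q5} and {q0,q4}.
On input L, block {q1,q6,q7,q8} splits into {q1,q6,q8} and {q7}.
The partition is now stable with 4 blocks: {q2,q3,q5} | {q1,q6,q8} | {q0,q4} | {q7}.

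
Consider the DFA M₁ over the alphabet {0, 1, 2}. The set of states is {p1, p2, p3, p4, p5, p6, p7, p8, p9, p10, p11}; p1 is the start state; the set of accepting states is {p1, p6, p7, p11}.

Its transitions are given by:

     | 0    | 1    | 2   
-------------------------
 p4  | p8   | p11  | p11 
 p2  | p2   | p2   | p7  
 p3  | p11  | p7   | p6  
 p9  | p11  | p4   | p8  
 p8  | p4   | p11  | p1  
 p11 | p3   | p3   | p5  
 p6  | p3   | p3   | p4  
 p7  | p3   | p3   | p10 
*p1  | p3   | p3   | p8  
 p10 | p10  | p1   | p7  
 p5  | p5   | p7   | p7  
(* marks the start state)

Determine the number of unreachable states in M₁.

2

Starting at p1 and following transitions, the reachable set is {p1, p3, p4, p5, p6, p7, p8, p10, p11}. That leaves p2, p9 unreachable — 2 in total.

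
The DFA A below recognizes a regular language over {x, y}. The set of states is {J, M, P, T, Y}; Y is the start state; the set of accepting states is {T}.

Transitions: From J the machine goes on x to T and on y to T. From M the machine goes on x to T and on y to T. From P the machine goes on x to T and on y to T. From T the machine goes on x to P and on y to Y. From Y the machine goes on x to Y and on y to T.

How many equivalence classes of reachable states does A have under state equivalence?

3

Reachable states from the start: {P,T,Y}. Unreachable: {J,M} — drop them.
P0 = {T} | {P,Y}.
On input x, block {P,Y} splits into {Y} and {P}.
Stable partition: {T} | {Y} | {P} — 3 equivalence classes.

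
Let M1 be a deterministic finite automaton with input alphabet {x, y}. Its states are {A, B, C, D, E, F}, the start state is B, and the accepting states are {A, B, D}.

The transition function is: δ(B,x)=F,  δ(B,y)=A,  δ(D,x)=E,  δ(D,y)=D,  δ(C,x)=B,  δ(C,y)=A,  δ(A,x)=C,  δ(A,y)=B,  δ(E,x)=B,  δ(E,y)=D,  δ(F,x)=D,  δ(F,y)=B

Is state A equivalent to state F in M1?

All states are reachable from the start state.
Initial partition by acceptance: {A,B,D} | {C,E,F}.
The partition is now stable with 2 blocks: {A,B,D} | {C,E,F}.
A and F end up in different blocks, so they are distinguishable. For instance, the string 'ε' is accepted from only A.

No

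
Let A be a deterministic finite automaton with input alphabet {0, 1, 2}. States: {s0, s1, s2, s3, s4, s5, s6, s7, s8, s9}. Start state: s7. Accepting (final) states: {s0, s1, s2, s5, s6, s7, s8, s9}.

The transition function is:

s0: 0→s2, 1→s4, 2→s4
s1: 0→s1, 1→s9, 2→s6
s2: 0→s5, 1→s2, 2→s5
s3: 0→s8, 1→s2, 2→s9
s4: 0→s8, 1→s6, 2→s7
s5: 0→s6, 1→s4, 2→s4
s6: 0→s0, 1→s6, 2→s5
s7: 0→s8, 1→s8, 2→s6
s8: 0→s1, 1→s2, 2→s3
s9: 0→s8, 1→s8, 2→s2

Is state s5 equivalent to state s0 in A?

Yes

Start with accepting vs non-accepting: {s0,s1,s2,s5,s6,s7,s8,s9} | {s3,s4}.
Split {s0,s1,s2,s5,s6,s7,s8,s9} by δ(·,1) → {s1,s2,s6,s7,s8,s9} and {s0,s5}.
Split {s1,s2,s6,s7,s8,s9} by δ(·,0) → {s1,s7,s8,s9} and {s2,s6}.
Split {s1,s7,s8,s9} by δ(·,1) → {s1,s7,s9} and {s8}.
Split {s1,s7,s9} by δ(·,0) → {s7,s9} and {s1}.
Stable partition: {s7,s9} | {s3,s4} | {s0,s5} | {s2,s6} | {s8} | {s1} — 6 equivalence classes.
s5 and s0 lie in the same block of the stable partition, so they are equivalent — no string distinguishes them.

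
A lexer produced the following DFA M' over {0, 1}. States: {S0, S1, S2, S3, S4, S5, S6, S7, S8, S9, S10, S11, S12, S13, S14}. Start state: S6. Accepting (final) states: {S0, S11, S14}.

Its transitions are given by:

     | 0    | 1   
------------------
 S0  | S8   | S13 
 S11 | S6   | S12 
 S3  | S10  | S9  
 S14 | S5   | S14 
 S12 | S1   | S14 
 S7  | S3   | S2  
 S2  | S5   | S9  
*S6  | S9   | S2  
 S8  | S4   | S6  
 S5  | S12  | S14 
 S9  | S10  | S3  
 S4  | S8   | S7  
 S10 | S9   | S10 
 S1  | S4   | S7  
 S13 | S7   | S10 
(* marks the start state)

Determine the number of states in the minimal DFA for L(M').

Reachable states from the start: {S1,S2,S3,S4,S5,S6,S7,S8,S9,S10,S12,S14}. Unreachable: {S0,S11,S13} — drop them.
P0 = {S14} | {S1,S2,S3,S4,S5,S6,S7,S8,S9,S10,S12}.
Refine {S1,S2,S3,S4,S5,S6,S7,S8,S9,S10,S12} on symbol 1: members go to different blocks, giving {S1,S2,S3,S4,S6,S7,S8,S9,S10} and {S5,S12}.
Refine {S1,S2,S3,S4,S6,S7,S8,S9,S10} on symbol 0: members go to different blocks, giving {S1,S3,S4,S6,S7,S8,S9,S10} and {S2}.
Split {S1,S3,S4,S6,S7,S8,S9,S10} by δ(·,1) → {S1,S3,S4,S8,S9,S10} and {S6,S7}.
Split {S1,S3,S4,S8,S9,S10} by δ(·,1) → {S1,S4,S8} and {S3,S9,S10}.
Split {S5,S12} by δ(·,0) → {S5} and {S12}.
Stable partition: {S14} | {S1,S4,S8} | {S5} | {S2} | {S6,S7} | {S3,S9,S10} | {S12} — 7 equivalence classes.

7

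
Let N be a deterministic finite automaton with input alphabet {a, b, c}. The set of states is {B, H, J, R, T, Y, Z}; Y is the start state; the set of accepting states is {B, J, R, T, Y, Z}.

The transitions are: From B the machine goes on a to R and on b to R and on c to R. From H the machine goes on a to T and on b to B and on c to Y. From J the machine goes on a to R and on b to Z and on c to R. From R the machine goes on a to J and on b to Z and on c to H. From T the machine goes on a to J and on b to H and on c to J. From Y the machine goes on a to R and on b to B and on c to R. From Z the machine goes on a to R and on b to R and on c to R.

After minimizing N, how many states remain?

5

All states are reachable from the start state.
P0 = {B,J,R,T,Y,Z} | {H}.
On input b, block {B,J,R,T,Y,Z} splits into {B,J,R,Y,Z} and {T}.
On input c, block {B,J,R,Y,Z} splits into {B,J,Y,Z} and {R}.
Split {B,J,Y,Z} by δ(·,b) → {J,Y} and {B,Z}.
No further refinement is possible. Final partition (5 blocks): {J,Y} | {H} | {T} | {R} | {B,Z}.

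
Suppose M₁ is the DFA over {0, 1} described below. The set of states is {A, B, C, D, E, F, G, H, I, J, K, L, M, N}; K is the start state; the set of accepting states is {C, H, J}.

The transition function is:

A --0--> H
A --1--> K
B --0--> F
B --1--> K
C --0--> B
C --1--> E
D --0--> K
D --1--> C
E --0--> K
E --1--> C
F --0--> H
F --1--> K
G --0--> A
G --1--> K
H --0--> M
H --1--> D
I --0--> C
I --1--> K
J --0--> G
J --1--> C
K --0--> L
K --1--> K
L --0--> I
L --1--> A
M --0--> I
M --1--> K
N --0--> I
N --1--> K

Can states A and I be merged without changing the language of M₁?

Reachable states from the start: {A,B,C,D,E,F,H,I,K,L,M}. Unreachable: {G,J,N} — drop them.
P0 = {C,H} | {A,B,D,E,F,I,K,L,M}.
On input 0, block {A,B,D,E,F,I,K,L,M} splits into {B,D,E,K,L,M} and {A,F,I}.
Split {B,D,E,K,L,M} by δ(·,0) → {B,L,M} and {D,E,K}.
On input 1, block {B,L,M} splits into {B,M} and {L}.
Split {D,E,K} by δ(·,0) → {D,E} and {K}.
The partition is now stable with 6 blocks: {C,H} | {B,M} | {A,F,I} | {D,E} | {L} | {K}.
A and I lie in the same block of the stable partition, so they are equivalent — no string distinguishes them.

Yes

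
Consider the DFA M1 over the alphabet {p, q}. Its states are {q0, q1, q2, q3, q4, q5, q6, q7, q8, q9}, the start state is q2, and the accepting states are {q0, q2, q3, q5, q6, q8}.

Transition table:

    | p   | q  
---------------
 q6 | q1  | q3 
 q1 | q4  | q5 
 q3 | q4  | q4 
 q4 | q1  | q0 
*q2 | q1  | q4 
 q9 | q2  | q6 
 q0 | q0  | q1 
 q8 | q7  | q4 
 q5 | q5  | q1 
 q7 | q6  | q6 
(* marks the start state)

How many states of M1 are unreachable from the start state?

5

Starting at q2 and following transitions, the reachable set is {q0, q1, q2, q4, q5}. That leaves q3, q6, q7, q8, q9 unreachable — 5 in total.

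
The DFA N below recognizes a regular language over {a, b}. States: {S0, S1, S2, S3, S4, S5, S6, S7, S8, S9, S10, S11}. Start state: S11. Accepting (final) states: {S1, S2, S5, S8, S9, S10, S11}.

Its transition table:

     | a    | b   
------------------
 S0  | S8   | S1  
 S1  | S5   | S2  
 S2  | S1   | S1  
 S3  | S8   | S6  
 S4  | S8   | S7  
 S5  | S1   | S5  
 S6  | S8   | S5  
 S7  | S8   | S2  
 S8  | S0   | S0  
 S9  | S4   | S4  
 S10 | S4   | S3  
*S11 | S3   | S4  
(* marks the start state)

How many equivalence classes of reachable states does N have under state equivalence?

Reachable states from the start: {S0,S1,S2,S3,S4,S5,S6,S7,S8,S11}. Unreachable: {S9,S10} — drop them.
P0 = {S1,S2,S5,S8,S11} | {S0,S3,S4,S6,S7}.
Refine {S1,S2,S5,S8,S11} on symbol a: members go to different blocks, giving {S1,S2,S5} and {S8,S11}.
Refine {S0,S3,S4,S6,S7} on symbol b: members go to different blocks, giving {S0,S6,S7} and {S3,S4}.
Refine {S8,S11} on symbol a: members go to different blocks, giving {S8} and {S11}.
The partition is now stable with 5 blocks: {S1,S2,S5} | {S0,S6,S7} | {S8} | {S3,S4} | {S11}.

5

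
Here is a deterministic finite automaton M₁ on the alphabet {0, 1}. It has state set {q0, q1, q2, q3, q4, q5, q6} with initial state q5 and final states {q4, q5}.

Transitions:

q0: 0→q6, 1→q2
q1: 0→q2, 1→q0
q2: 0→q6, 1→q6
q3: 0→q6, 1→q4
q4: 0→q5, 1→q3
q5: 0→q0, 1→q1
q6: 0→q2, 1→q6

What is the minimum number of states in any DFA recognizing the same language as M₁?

States {q3,q4} cannot be reached from the start state, so discard them.
Start with accepting vs non-accepting: {q5} | {q0,q1,q2,q6}.
The partition is now stable with 2 blocks: {q5} | {q0,q1,q2,q6}.

2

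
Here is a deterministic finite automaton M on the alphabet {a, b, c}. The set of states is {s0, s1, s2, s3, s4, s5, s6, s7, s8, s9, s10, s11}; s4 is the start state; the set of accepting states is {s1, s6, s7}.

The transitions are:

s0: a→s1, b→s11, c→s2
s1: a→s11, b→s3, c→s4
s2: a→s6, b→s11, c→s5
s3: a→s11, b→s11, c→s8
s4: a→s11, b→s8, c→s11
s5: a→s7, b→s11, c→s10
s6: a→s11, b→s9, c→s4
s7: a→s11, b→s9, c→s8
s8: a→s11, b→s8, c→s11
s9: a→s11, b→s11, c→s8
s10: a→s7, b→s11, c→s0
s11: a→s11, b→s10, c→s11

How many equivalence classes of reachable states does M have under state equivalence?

Initial partition by acceptance: {s1,s6,s7} | {s0,s2,s3,s4,s5,s8,s9,s10,s11}.
Refine {s0,s2,s3,s4,s5,s8,s9,s10,s11} on symbol a: members go to different blocks, giving {s3,s4,s8,s9,s11} and {s0,s2,s5,s10}.
On input b, block {s3,s4,s8,s9,s11} splits into {s3,s4,s8,s9} and {s11}.
Refine {s3,s4,s8,s9} on symbol b: members go to different blocks, giving {s3,s9} and {s4,s8}.
No further refinement is possible. Final partition (5 blocks): {s1,s6,s7} | {s3,s9} | {s0,s2,s5,s10} | {s11} | {s4,s8}.

5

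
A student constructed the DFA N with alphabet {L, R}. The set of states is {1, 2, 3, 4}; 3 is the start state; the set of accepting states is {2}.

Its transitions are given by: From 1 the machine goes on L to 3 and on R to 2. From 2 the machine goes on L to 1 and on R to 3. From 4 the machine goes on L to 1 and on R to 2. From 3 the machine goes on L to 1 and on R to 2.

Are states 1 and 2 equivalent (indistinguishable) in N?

No

Reachable states from the start: {1,2,3}. Unreachable: {4} — drop them.
P0 = {2} | {1,3}.
Stable partition: {2} | {1,3} — 2 equivalence classes.
1 and 2 end up in different blocks, so they are distinguishable. For instance, the string 'ε' is accepted from only 2.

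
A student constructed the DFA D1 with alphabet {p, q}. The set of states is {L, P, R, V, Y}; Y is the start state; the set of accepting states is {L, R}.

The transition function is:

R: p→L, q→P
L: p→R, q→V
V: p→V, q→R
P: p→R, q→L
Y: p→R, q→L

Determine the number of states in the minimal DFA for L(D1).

Start with accepting vs non-accepting: {L,R} | {P,V,Y}.
Split {P,V,Y} by δ(·,p) → {P,Y} and {V}.
On input q, block {L,R} splits into {R} and {L}.
Stable partition: {R} | {P,Y} | {V} | {L} — 4 equivalence classes.

4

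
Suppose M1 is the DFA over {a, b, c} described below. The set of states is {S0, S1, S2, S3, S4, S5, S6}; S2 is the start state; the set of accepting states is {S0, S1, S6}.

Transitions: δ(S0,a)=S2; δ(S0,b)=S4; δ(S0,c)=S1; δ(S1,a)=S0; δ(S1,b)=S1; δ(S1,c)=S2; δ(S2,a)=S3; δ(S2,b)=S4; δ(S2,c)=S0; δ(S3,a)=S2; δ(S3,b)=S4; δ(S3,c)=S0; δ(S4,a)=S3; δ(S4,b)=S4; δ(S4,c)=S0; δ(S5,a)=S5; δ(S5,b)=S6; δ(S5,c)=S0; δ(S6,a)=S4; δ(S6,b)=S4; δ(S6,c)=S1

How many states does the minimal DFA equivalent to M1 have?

First remove the unreachable states {S5,S6}; 5 states remain.
Start with accepting vs non-accepting: {S0,S1} | {S2,S3,S4}.
Refine {S0,S1} on symbol a: members go to different blocks, giving {S0} and {S1}.
No further refinement is possible. Final partition (3 blocks): {S0} | {S2,S3,S4} | {S1}.

3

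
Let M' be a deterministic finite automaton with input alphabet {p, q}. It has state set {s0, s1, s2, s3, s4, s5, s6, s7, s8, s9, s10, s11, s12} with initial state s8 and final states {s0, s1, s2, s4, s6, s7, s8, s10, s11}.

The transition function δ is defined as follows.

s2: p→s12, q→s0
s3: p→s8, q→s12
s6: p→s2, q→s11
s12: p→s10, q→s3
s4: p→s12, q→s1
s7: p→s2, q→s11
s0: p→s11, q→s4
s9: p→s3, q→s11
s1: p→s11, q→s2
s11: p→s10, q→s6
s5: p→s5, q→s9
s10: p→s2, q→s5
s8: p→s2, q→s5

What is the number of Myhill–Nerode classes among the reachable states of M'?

States {s7} cannot be reached from the start state, so discard them.
Initial partition by acceptance: {s0,s1,s2,s4,s6,s8,s10,s11} | {s3,s5,s9,s12}.
Refine {s0,s1,s2,s4,s6,s8,s10,s11} on symbol p: members go to different blocks, giving {s0,s1,s6,s8,s10,s11} and {s2,s4}.
On input p, block {s0,s1,s6,s8,s10,s11} splits into {s0,s1,s11} and {s6,s8,s10}.
Refine {s0,s1,s11} on symbol p: members go to different blocks, giving {s0,s1} and {s11}.
On input p, block {s3,s5,s9,s12} splits into {s3,s12} and {s5,s9}.
Refine {s6,s8,s10} on symbol q: members go to different blocks, giving {s8,s10} and {s6}.
Split {s5,s9} by δ(·,p) → {s5} and {s9}.
The partition is now stable with 8 blocks: {s0,s1} | {s3,s12} | {s2,s4} | {s8,s10} | {s11} | {s5} | {s6} | {s9}.

8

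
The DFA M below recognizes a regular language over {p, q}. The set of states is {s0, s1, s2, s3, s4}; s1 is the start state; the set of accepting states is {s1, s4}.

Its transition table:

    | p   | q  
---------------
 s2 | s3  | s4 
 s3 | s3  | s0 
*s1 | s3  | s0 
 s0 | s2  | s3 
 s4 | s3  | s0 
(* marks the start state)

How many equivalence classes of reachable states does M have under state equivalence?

4

P0 = {s1,s4} | {s0,s2,s3}.
On input q, block {s0,s2,s3} splits into {s0,s3} and {s2}.
On input p, block {s0,s3} splits into {s0} and {s3}.
Stable partition: {s1,s4} | {s0} | {s2} | {s3} — 4 equivalence classes.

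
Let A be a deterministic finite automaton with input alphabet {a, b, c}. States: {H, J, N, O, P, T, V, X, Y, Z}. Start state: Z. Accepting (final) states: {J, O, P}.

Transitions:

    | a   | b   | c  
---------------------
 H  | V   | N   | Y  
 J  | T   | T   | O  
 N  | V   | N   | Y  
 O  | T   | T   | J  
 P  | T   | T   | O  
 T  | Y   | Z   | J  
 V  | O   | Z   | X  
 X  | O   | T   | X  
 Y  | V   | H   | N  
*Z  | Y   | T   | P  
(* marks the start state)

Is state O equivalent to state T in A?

No

All states are reachable from the start state.
Start with accepting vs non-accepting: {J,O,P} | {H,N,T,V,X,Y,Z}.
On input a, block {H,N,T,V,X,Y,Z} splits into {H,N,T,Y,Z} and {V,X}.
On input a, block {H,N,T,Y,Z} splits into {H,N,Y} and {T,Z}.
No further refinement is possible. Final partition (4 blocks): {J,O,P} | {H,N,Y} | {V,X} | {T,Z}.
O and T end up in different blocks, so they are distinguishable. For instance, the string 'ε' is accepted from only O.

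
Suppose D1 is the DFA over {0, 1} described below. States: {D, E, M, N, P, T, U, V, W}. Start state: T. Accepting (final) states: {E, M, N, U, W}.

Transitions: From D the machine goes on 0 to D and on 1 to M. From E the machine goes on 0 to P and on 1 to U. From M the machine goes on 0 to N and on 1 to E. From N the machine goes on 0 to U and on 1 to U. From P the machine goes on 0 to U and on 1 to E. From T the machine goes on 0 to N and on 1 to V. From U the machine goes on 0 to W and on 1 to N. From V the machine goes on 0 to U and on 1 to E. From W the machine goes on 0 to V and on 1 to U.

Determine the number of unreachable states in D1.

2

BFS from T reaches {E, N, P, T, U, V, W}; the 2 state(s) D, M are never visited.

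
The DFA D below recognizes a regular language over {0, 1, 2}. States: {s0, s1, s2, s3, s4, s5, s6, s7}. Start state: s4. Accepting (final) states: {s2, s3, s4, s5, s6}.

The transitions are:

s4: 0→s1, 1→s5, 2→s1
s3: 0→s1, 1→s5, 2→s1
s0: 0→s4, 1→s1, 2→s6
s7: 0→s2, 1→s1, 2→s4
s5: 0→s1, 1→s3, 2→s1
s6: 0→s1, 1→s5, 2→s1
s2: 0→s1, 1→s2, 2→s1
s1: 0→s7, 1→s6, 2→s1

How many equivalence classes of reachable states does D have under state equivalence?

3

First remove the unreachable states {s0}; 7 states remain.
P0 = {s2,s3,s4,s5,s6} | {s1,s7}.
Refine {s1,s7} on symbol 0: members go to different blocks, giving {s1} and {s7}.
Stable partition: {s2,s3,s4,s5,s6} | {s1} | {s7} — 3 equivalence classes.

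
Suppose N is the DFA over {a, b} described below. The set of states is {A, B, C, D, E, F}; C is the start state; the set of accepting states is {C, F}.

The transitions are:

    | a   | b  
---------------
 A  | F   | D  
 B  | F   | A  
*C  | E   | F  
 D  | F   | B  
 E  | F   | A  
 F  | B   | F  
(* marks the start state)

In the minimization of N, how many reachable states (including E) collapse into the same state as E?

4

Every state is reachable, so we keep all 6.
Initial partition by acceptance: {C,F} | {A,B,D,E}.
No further refinement is possible. Final partition (2 blocks): {C,F} | {A,B,D,E}.
State E belongs to the block {A,B,D,E}, which has 4 states.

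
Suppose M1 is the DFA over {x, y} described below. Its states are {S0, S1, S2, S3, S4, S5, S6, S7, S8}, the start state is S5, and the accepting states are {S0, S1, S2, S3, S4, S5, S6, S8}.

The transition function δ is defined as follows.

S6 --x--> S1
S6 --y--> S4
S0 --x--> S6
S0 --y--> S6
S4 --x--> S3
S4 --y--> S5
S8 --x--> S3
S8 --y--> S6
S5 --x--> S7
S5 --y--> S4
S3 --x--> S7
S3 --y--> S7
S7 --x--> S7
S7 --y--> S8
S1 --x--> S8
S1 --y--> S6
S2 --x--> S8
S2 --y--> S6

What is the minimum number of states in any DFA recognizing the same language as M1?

States {S0,S2} cannot be reached from the start state, so discard them.
Start with accepting vs non-accepting: {S1,S3,S4,S5,S6,S8} | {S7}.
Refine {S1,S3,S4,S5,S6,S8} on symbol x: members go to different blocks, giving {S1,S4,S6,S8} and {S3,S5}.
On input x, block {S1,S4,S6,S8} splits into {S1,S6} and {S4,S8}.
Split {S1,S6} by δ(·,x) → {S1} and {S6}.
Refine {S3,S5} on symbol y: members go to different blocks, giving {S3} and {S5}.
Split {S4,S8} by δ(·,y) → {S4} and {S8}.
The partition is now stable with 7 blocks: {S1} | {S7} | {S3} | {S4} | {S6} | {S5} | {S8}.

7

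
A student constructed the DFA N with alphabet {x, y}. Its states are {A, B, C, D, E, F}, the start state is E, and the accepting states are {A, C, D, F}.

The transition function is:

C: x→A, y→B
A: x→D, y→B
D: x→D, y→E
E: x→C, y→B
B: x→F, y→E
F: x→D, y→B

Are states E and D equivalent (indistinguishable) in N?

All states are reachable from the start state.
Start with accepting vs non-accepting: {A,C,D,F} | {B,E}.
The partition is now stable with 2 blocks: {A,C,D,F} | {B,E}.
E and D end up in different blocks, so they are distinguishable. For instance, the string 'ε' is accepted from only D.

No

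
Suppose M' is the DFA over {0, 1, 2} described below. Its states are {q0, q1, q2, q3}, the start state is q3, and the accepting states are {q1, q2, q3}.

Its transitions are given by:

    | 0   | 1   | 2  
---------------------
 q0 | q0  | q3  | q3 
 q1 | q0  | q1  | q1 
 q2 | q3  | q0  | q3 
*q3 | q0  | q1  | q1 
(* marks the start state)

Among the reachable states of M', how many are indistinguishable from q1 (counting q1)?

2

States {q2} cannot be reached from the start state, so discard them.
Start with accepting vs non-accepting: {q1,q3} | {q0}.
The partition is now stable with 2 blocks: {q1,q3} | {q0}.
State q1 belongs to the block {q1,q3}, which has 2 states.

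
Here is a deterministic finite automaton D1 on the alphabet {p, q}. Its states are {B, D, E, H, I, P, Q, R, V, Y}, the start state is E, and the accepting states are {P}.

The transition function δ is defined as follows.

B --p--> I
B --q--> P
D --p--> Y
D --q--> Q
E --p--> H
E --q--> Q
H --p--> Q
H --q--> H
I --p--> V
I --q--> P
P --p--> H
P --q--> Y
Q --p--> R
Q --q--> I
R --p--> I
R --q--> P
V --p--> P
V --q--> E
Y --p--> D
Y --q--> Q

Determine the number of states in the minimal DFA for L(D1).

Reachable states from the start: {D,E,H,I,P,Q,R,V,Y}. Unreachable: {B} — drop them.
Initial partition by acceptance: {P} | {D,E,H,I,Q,R,V,Y}.
On input p, block {D,E,H,I,Q,R,V,Y} splits into {D,E,H,I,Q,R,Y} and {V}.
Refine {D,E,H,I,Q,R,Y} on symbol p: members go to different blocks, giving {D,E,H,Q,R,Y} and {I}.
Refine {D,E,H,Q,R,Y} on symbol p: members go to different blocks, giving {D,E,H,Q,Y} and {R}.
On input p, block {D,E,H,Q,Y} splits into {D,E,H,Y} and {Q}.
Refine {D,E,H,Y} on symbol p: members go to different blocks, giving {D,E,Y} and {H}.
Split {D,E,Y} by δ(·,p) → {D,Y} and {E}.
The partition is now stable with 8 blocks: {P} | {D,Y} | {V} | {I} | {R} | {Q} | {H} | {E}.

8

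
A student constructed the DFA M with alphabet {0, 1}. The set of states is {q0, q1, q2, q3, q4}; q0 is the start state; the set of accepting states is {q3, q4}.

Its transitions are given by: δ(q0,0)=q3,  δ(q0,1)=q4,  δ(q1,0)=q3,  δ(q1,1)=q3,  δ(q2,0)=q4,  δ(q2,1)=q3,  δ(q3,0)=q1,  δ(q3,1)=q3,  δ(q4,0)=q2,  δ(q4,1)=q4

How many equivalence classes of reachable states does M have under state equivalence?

2

Every state is reachable, so we keep all 5.
Start with accepting vs non-accepting: {q3,q4} | {q0,q1,q2}.
The partition is now stable with 2 blocks: {q3,q4} | {q0,q1,q2}.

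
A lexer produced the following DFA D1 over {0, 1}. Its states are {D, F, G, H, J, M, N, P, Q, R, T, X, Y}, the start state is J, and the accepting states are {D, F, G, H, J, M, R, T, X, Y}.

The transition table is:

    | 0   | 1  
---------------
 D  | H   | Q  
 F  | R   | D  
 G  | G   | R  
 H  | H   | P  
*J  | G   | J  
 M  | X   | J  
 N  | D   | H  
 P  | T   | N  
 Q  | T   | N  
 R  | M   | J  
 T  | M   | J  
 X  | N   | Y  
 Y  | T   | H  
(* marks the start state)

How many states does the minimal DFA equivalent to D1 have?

First remove the unreachable states {F}; 12 states remain.
P0 = {D,G,H,J,M,R,T,X,Y} | {N,P,Q}.
Refine {D,G,H,J,M,R,T,X,Y} on symbol 0: members go to different blocks, giving {D,G,H,J,M,R,T,Y} and {X}.
Split {D,G,H,J,M,R,T,Y} by δ(·,0) → {D,G,H,J,R,T,Y} and {M}.
Split {D,G,H,J,R,T,Y} by δ(·,0) → {D,G,H,J,Y} and {R,T}.
Split {D,G,H,J,Y} by δ(·,0) → {D,G,H,J} and {Y}.
On input 1, block {D,G,H,J} splits into {D,H} and {J} and {G}.
Refine {N,P,Q} on symbol 0: members go to different blocks, giving {P,Q} and {N}.
Stable partition: {D,H} | {P,Q} | {X} | {M} | {R,T} | {Y} | {J} | {G} | {N} — 9 equivalence classes.

9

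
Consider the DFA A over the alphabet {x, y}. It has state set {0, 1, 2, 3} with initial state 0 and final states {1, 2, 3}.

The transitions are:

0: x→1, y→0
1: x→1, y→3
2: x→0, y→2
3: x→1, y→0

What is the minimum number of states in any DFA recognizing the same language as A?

3

States {2} cannot be reached from the start state, so discard them.
P0 = {1,3} | {0}.
Refine {1,3} on symbol y: members go to different blocks, giving {1} and {3}.
Stable partition: {1} | {0} | {3} — 3 equivalence classes.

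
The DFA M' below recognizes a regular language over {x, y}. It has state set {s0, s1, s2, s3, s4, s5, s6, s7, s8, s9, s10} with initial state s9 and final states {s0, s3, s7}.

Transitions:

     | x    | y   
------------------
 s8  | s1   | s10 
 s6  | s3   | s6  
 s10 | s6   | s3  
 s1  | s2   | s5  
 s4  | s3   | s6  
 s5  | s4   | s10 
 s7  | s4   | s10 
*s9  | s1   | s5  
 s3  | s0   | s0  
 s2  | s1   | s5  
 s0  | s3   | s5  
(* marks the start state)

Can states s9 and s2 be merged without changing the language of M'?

Yes

First remove the unreachable states {s7,s8}; 9 states remain.
Start with accepting vs non-accepting: {s0,s3} | {s1,s2,s4,s5,s6,s9,s10}.
Split {s0,s3} by δ(·,y) → {s0} and {s3}.
Split {s1,s2,s4,s5,s6,s9,s10} by δ(·,x) → {s1,s2,s5,s9,s10} and {s4,s6}.
Refine {s1,s2,s5,s9,s10} on symbol x: members go to different blocks, giving {s1,s2,s9} and {s5,s10}.
Refine {s5,s10} on symbol y: members go to different blocks, giving {s5} and {s10}.
No further refinement is possible. Final partition (6 blocks): {s0} | {s1,s2,s9} | {s3} | {s4,s6} | {s5} | {s10}.
s9 and s2 lie in the same block of the stable partition, so they are equivalent — no string distinguishes them.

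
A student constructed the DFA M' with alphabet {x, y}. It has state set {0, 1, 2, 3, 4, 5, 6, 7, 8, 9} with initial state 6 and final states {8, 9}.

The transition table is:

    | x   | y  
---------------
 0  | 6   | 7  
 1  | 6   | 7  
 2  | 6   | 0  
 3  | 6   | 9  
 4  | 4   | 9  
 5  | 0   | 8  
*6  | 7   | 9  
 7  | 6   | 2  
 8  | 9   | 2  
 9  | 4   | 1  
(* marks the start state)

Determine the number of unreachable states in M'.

3

Starting at 6 and following transitions, the reachable set is {0, 1, 2, 4, 6, 7, 9}. That leaves 3, 5, 8 unreachable — 3 in total.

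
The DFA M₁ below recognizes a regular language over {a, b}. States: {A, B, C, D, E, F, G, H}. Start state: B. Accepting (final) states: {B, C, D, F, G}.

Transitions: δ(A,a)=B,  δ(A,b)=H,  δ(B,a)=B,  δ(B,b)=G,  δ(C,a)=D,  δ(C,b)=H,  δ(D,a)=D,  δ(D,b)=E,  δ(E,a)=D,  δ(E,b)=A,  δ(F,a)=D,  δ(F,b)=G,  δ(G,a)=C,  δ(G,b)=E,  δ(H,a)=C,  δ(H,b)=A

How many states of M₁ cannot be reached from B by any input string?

BFS from B reaches {A, B, C, D, E, G, H}; the 1 state(s) F are never visited.

1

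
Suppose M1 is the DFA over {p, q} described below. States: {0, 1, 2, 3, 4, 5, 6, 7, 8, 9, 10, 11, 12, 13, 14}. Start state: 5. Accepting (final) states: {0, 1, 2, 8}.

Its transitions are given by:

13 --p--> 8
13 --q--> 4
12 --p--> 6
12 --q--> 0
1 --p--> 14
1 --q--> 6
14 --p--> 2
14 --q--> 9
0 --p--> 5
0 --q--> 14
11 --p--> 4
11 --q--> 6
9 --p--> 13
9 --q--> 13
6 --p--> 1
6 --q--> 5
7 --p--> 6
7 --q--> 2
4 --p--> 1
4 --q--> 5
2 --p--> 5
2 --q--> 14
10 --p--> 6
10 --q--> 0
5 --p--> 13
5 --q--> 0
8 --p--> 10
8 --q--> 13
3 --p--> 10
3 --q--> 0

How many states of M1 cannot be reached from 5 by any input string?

BFS from 5 reaches {0, 1, 2, 4, 5, 6, 8, 9, 10, 13, 14}; the 4 state(s) 3, 7, 11, 12 are never visited.

4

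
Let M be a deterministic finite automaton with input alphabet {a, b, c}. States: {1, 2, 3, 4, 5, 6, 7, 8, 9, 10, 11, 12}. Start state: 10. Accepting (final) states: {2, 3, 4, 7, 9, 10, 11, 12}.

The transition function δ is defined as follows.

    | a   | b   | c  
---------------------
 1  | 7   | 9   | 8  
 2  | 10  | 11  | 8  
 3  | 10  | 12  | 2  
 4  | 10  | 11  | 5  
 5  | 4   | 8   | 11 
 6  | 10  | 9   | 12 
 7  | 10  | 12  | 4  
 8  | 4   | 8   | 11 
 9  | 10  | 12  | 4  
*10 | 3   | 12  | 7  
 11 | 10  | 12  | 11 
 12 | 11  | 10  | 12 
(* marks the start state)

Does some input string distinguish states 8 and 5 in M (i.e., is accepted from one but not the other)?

No

First remove the unreachable states {1,6,9}; 9 states remain.
P0 = {2,3,4,7,10,11,12} | {5,8}.
Split {2,3,4,7,10,11,12} by δ(·,c) → {3,7,10,11,12} and {2,4}.
On input c, block {3,7,10,11,12} splits into {10,11,12} and {3,7}.
Refine {10,11,12} on symbol a: members go to different blocks, giving {11,12} and {10}.
Split {11,12} by δ(·,a) → {11} and {12}.
The partition is now stable with 6 blocks: {11} | {5,8} | {2,4} | {3,7} | {10} | {12}.
8 and 5 lie in the same block of the stable partition, so they are equivalent — no string distinguishes them.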